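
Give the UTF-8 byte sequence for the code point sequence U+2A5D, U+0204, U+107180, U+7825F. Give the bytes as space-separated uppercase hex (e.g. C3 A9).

E2 A9 9D C8 84 F4 87 86 80 F1 B8 89 9F

U+2A5D: 3-byte form → E2 A9 9D.
U+0204: 2-byte form → C8 84.
U+107180: 4-byte form → F4 87 86 80.
U+7825F: 4-byte form → F1 B8 89 9F.
Concatenated (13 bytes): E2 A9 9D C8 84 F4 87 86 80 F1 B8 89 9F.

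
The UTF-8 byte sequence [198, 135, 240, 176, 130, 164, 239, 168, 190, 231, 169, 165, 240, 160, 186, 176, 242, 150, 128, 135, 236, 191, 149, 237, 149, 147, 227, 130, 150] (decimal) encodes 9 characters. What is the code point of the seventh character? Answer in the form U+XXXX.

U+CFD5

Offset 0: leading byte 0xC6 = 11000110 → 2-byte char #1 = C6 87.
Offset 2: leading byte 0xF0 = 11110000 → 4-byte char #2 = F0 B0 82 A4.
Offset 6: leading byte 0xEF = 11101111 → 3-byte char #3 = EF A8 BE.
Offset 9: leading byte 0xE7 = 11100111 → 3-byte char #4 = E7 A9 A5.
Offset 12: leading byte 0xF0 = 11110000 → 4-byte char #5 = F0 A0 BA B0.
Offset 16: leading byte 0xF2 = 11110010 → 4-byte char #6 = F2 96 80 87.
Offset 20: leading byte 0xEC = 11101100 → 3-byte char #7 = EC BF 95.
Leading byte 0xEC = 11101100 matches 1110xxxx → 3-byte sequence.
Byte 1: 0xEC = 11101100, payload 1100 (4 bits).
Byte 2: 0xBF = 10111111 (10xxxxxx ✓), payload 111111.
Byte 3: 0x95 = 10010101 (10xxxxxx ✓), payload 010101.
Concatenate: 1100111111010101 = 0xCFD5 (16 bits → U+CFD5).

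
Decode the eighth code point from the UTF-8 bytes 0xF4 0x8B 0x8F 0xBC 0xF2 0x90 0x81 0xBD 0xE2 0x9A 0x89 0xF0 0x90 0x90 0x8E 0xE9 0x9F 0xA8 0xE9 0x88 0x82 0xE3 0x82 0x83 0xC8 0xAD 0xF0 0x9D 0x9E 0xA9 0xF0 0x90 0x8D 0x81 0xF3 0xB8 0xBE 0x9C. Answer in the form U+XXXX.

Offset 0: leading byte 0xF4 = 11110100 → 4-byte char #1 = F4 8B 8F BC.
Offset 4: leading byte 0xF2 = 11110010 → 4-byte char #2 = F2 90 81 BD.
Offset 8: leading byte 0xE2 = 11100010 → 3-byte char #3 = E2 9A 89.
Offset 11: leading byte 0xF0 = 11110000 → 4-byte char #4 = F0 90 90 8E.
Offset 15: leading byte 0xE9 = 11101001 → 3-byte char #5 = E9 9F A8.
Offset 18: leading byte 0xE9 = 11101001 → 3-byte char #6 = E9 88 82.
Offset 21: leading byte 0xE3 = 11100011 → 3-byte char #7 = E3 82 83.
Offset 24: leading byte 0xC8 = 11001000 → 2-byte char #8 = C8 AD.
Leading byte 0xC8 = 11001000 matches 110xxxxx → 2-byte sequence.
Byte 1: 0xC8 = 11001000, payload 01000 (5 bits).
Byte 2: 0xAD = 10101101 (10xxxxxx ✓), payload 101101.
Concatenate: 01000101101 = 0x22D (11 bits → U+022D).

U+022D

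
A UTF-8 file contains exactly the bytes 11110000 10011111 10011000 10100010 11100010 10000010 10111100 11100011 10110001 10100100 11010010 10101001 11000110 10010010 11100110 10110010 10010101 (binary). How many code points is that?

Byte at offset 0: 0xF0 = 11110000 → 4-byte char (#1). Advance 4.
Byte at offset 4: 0xE2 = 11100010 → 3-byte char (#2). Advance 3.
Byte at offset 7: 0xE3 = 11100011 → 3-byte char (#3). Advance 3.
Byte at offset 10: 0xD2 = 11010010 → 2-byte char (#4). Advance 2.
Byte at offset 12: 0xC6 = 11000110 → 2-byte char (#5). Advance 2.
Byte at offset 14: 0xE6 = 11100110 → 3-byte char (#6). Advance 3.
Reached end at offset 17 after 6 code points.

6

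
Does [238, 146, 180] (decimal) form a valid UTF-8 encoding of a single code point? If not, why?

valid

Leading byte 0xEE = 11101110 → 3-byte form.
Continuation bytes 0x92=10010010, 0xB4=10110100 all match 10xxxxxx.
Decoded value 0xE4B4 is ≥ 0x800 (shortest form) and not a surrogate.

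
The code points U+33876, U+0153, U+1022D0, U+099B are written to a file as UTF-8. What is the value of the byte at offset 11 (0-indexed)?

0xA6

U+33876 → 4-byte form F0 B3 A1 B6 at offsets 0–3.
U+0153 → 2-byte form C5 93 at offsets 4–5.
U+1022D0 → 4-byte form F4 82 8B 90 at offsets 6–9.
U+099B → 3-byte form E0 A6 9B at offsets 10–12.
Offset 11 falls in char 4's range; it's byte 2 of E0 A6 9B = 0xA6.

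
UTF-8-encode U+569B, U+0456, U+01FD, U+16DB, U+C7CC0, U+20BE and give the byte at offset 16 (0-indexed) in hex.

U+569B → 3-byte form E5 9A 9B at offsets 0–2.
U+0456 → 2-byte form D1 96 at offsets 3–4.
U+01FD → 2-byte form C7 BD at offsets 5–6.
U+16DB → 3-byte form E1 9B 9B at offsets 7–9.
U+C7CC0 → 4-byte form F3 87 B3 80 at offsets 10–13.
U+20BE → 3-byte form E2 82 BE at offsets 14–16.
Offset 16 falls in char 6's range; it's byte 3 of E2 82 BE = 0xBE.

0xBE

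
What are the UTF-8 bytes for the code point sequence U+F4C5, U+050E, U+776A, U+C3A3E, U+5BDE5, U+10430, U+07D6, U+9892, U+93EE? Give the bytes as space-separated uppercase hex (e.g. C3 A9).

EF 93 85 D4 8E E7 9D AA F3 83 A8 BE F1 9B B7 A5 F0 90 90 B0 DF 96 E9 A2 92 E9 8F AE

U+F4C5: 3-byte form → EF 93 85.
U+050E: 2-byte form → D4 8E.
U+776A: 3-byte form → E7 9D AA.
U+C3A3E: 4-byte form → F3 83 A8 BE.
U+5BDE5: 4-byte form → F1 9B B7 A5.
U+10430: 4-byte form → F0 90 90 B0.
U+07D6: 2-byte form → DF 96.
U+9892: 3-byte form → E9 A2 92.
U+93EE: 3-byte form → E9 8F AE.
Concatenated (28 bytes): EF 93 85 D4 8E E7 9D AA F3 83 A8 BE F1 9B B7 A5 F0 90 90 B0 DF 96 E9 A2 92 E9 8F AE.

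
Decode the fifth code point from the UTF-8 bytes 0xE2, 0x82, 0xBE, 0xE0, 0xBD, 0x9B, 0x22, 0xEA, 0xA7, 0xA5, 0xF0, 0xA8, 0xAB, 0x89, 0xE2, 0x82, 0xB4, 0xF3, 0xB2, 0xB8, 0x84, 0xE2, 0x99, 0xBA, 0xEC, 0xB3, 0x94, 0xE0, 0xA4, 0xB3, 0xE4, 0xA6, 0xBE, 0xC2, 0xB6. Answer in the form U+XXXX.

U+28AC9

Offset 0: leading byte 0xE2 = 11100010 → 3-byte char #1 = E2 82 BE.
Offset 3: leading byte 0xE0 = 11100000 → 3-byte char #2 = E0 BD 9B.
Offset 6: leading byte 0x22 = 00100010 → 1-byte char #3 = 22.
Offset 7: leading byte 0xEA = 11101010 → 3-byte char #4 = EA A7 A5.
Offset 10: leading byte 0xF0 = 11110000 → 4-byte char #5 = F0 A8 AB 89.
Leading byte 0xF0 = 11110000 matches 11110xxx → 4-byte sequence.
Byte 1: 0xF0 = 11110000, payload 000 (3 bits).
Byte 2: 0xA8 = 10101000 (10xxxxxx ✓), payload 101000.
Byte 3: 0xAB = 10101011 (10xxxxxx ✓), payload 101011.
Byte 4: 0x89 = 10001001 (10xxxxxx ✓), payload 001001.
Concatenate: 000101000101011001001 = 0x28AC9 (21 bits → U+28AC9).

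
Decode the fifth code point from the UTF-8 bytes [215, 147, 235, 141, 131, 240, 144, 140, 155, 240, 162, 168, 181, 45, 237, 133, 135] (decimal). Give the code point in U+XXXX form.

U+002D

Offset 0: leading byte 0xD7 = 11010111 → 2-byte char #1 = D7 93.
Offset 2: leading byte 0xEB = 11101011 → 3-byte char #2 = EB 8D 83.
Offset 5: leading byte 0xF0 = 11110000 → 4-byte char #3 = F0 90 8C 9B.
Offset 9: leading byte 0xF0 = 11110000 → 4-byte char #4 = F0 A2 A8 B5.
Offset 13: leading byte 0x2D = 00101101 → 1-byte char #5 = 2D.
Leading byte 0x2D = 00101101 matches 0xxxxxxx → 1-byte sequence.
Byte 1: 0x2D = 00101101, payload 0101101 (7 bits).
Concatenate: 0101101 = 0x2D (7 bits → U+002D).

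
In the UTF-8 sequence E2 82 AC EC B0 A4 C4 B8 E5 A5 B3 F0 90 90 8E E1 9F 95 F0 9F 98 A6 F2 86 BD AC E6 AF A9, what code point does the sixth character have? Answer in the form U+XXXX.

U+17D5

Offset 0: leading byte 0xE2 = 11100010 → 3-byte char #1 = E2 82 AC.
Offset 3: leading byte 0xEC = 11101100 → 3-byte char #2 = EC B0 A4.
Offset 6: leading byte 0xC4 = 11000100 → 2-byte char #3 = C4 B8.
Offset 8: leading byte 0xE5 = 11100101 → 3-byte char #4 = E5 A5 B3.
Offset 11: leading byte 0xF0 = 11110000 → 4-byte char #5 = F0 90 90 8E.
Offset 15: leading byte 0xE1 = 11100001 → 3-byte char #6 = E1 9F 95.
Leading byte 0xE1 = 11100001 matches 1110xxxx → 3-byte sequence.
Byte 1: 0xE1 = 11100001, payload 0001 (4 bits).
Byte 2: 0x9F = 10011111 (10xxxxxx ✓), payload 011111.
Byte 3: 0x95 = 10010101 (10xxxxxx ✓), payload 010101.
Concatenate: 0001011111010101 = 0x17D5 (16 bits → U+17D5).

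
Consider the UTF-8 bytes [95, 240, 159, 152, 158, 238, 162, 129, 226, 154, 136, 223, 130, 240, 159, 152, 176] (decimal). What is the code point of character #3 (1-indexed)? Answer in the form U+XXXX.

U+E881

Offset 0: leading byte 0x5F = 01011111 → 1-byte char #1 = 5F.
Offset 1: leading byte 0xF0 = 11110000 → 4-byte char #2 = F0 9F 98 9E.
Offset 5: leading byte 0xEE = 11101110 → 3-byte char #3 = EE A2 81.
Leading byte 0xEE = 11101110 matches 1110xxxx → 3-byte sequence.
Byte 1: 0xEE = 11101110, payload 1110 (4 bits).
Byte 2: 0xA2 = 10100010 (10xxxxxx ✓), payload 100010.
Byte 3: 0x81 = 10000001 (10xxxxxx ✓), payload 000001.
Concatenate: 1110100010000001 = 0xE881 (16 bits → U+E881).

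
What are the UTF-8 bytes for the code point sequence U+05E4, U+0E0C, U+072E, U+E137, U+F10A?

D7 A4 E0 B8 8C DC AE EE 84 B7 EF 84 8A

U+05E4: 2-byte form → D7 A4.
U+0E0C: 3-byte form → E0 B8 8C.
U+072E: 2-byte form → DC AE.
U+E137: 3-byte form → EE 84 B7.
U+F10A: 3-byte form → EF 84 8A.
Concatenated (13 bytes): D7 A4 E0 B8 8C DC AE EE 84 B7 EF 84 8A.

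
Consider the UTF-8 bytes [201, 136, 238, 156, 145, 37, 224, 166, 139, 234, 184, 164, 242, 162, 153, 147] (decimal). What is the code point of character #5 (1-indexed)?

U+AE24

Offset 0: leading byte 0xC9 = 11001001 → 2-byte char #1 = C9 88.
Offset 2: leading byte 0xEE = 11101110 → 3-byte char #2 = EE 9C 91.
Offset 5: leading byte 0x25 = 00100101 → 1-byte char #3 = 25.
Offset 6: leading byte 0xE0 = 11100000 → 3-byte char #4 = E0 A6 8B.
Offset 9: leading byte 0xEA = 11101010 → 3-byte char #5 = EA B8 A4.
Leading byte 0xEA = 11101010 matches 1110xxxx → 3-byte sequence.
Byte 1: 0xEA = 11101010, payload 1010 (4 bits).
Byte 2: 0xB8 = 10111000 (10xxxxxx ✓), payload 111000.
Byte 3: 0xA4 = 10100100 (10xxxxxx ✓), payload 100100.
Concatenate: 1010111000100100 = 0xAE24 (16 bits → U+AE24).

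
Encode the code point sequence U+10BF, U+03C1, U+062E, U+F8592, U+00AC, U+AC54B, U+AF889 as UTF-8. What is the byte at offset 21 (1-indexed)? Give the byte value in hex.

0x89

1-indexed offset 21 is 0-indexed offset 20.
U+10BF → 3-byte form E1 82 BF at offsets 0–2.
U+03C1 → 2-byte form CF 81 at offsets 3–4.
U+062E → 2-byte form D8 AE at offsets 5–6.
U+F8592 → 4-byte form F3 B8 96 92 at offsets 7–10.
U+00AC → 2-byte form C2 AC at offsets 11–12.
U+AC54B → 4-byte form F2 AC 95 8B at offsets 13–16.
U+AF889 → 4-byte form F2 AF A2 89 at offsets 17–20.
Offset 20 falls in char 7's range; it's byte 4 of F2 AF A2 89 = 0x89.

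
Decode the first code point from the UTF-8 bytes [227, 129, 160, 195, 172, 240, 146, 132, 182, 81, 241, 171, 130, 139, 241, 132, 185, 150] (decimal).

U+3060

Offset 0: leading byte 0xE3 = 11100011 → 3-byte char #1 = E3 81 A0.
Leading byte 0xE3 = 11100011 matches 1110xxxx → 3-byte sequence.
Byte 1: 0xE3 = 11100011, payload 0011 (4 bits).
Byte 2: 0x81 = 10000001 (10xxxxxx ✓), payload 000001.
Byte 3: 0xA0 = 10100000 (10xxxxxx ✓), payload 100000.
Concatenate: 0011000001100000 = 0x3060 (16 bits → U+3060).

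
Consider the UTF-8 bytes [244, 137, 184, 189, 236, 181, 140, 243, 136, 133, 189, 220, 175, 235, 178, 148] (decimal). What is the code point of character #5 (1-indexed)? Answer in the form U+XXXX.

Offset 0: leading byte 0xF4 = 11110100 → 4-byte char #1 = F4 89 B8 BD.
Offset 4: leading byte 0xEC = 11101100 → 3-byte char #2 = EC B5 8C.
Offset 7: leading byte 0xF3 = 11110011 → 4-byte char #3 = F3 88 85 BD.
Offset 11: leading byte 0xDC = 11011100 → 2-byte char #4 = DC AF.
Offset 13: leading byte 0xEB = 11101011 → 3-byte char #5 = EB B2 94.
Leading byte 0xEB = 11101011 matches 1110xxxx → 3-byte sequence.
Byte 1: 0xEB = 11101011, payload 1011 (4 bits).
Byte 2: 0xB2 = 10110010 (10xxxxxx ✓), payload 110010.
Byte 3: 0x94 = 10010100 (10xxxxxx ✓), payload 010100.
Concatenate: 1011110010010100 = 0xBC94 (16 bits → U+BC94).

U+BC94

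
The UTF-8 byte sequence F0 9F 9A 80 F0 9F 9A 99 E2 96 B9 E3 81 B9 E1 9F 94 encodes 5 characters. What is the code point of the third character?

U+25B9

Offset 0: leading byte 0xF0 = 11110000 → 4-byte char #1 = F0 9F 9A 80.
Offset 4: leading byte 0xF0 = 11110000 → 4-byte char #2 = F0 9F 9A 99.
Offset 8: leading byte 0xE2 = 11100010 → 3-byte char #3 = E2 96 B9.
Leading byte 0xE2 = 11100010 matches 1110xxxx → 3-byte sequence.
Byte 1: 0xE2 = 11100010, payload 0010 (4 bits).
Byte 2: 0x96 = 10010110 (10xxxxxx ✓), payload 010110.
Byte 3: 0xB9 = 10111001 (10xxxxxx ✓), payload 111001.
Concatenate: 0010010110111001 = 0x25B9 (16 bits → U+25B9).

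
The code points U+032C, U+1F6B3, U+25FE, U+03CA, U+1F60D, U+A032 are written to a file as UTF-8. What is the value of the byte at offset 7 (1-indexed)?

1-indexed offset 7 is 0-indexed offset 6.
U+032C → 2-byte form CC AC at offsets 0–1.
U+1F6B3 → 4-byte form F0 9F 9A B3 at offsets 2–5.
U+25FE → 3-byte form E2 97 BE at offsets 6–8.
Offset 6 falls in char 3's range; it's byte 1 of E2 97 BE = 0xE2.

0xE2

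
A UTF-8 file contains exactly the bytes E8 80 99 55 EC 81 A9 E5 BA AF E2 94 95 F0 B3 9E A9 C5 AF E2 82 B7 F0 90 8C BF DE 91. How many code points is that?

10

Byte at offset 0: 0xE8 = 11101000 → 3-byte char (#1). Advance 3.
Byte at offset 3: 0x55 = 01010101 → 1-byte char (#2). Advance 1.
Byte at offset 4: 0xEC = 11101100 → 3-byte char (#3). Advance 3.
Byte at offset 7: 0xE5 = 11100101 → 3-byte char (#4). Advance 3.
Byte at offset 10: 0xE2 = 11100010 → 3-byte char (#5). Advance 3.
Byte at offset 13: 0xF0 = 11110000 → 4-byte char (#6). Advance 4.
Byte at offset 17: 0xC5 = 11000101 → 2-byte char (#7). Advance 2.
Byte at offset 19: 0xE2 = 11100010 → 3-byte char (#8). Advance 3.
Byte at offset 22: 0xF0 = 11110000 → 4-byte char (#9). Advance 4.
Byte at offset 26: 0xDE = 11011110 → 2-byte char (#10). Advance 2.
Reached end at offset 28 after 10 code points.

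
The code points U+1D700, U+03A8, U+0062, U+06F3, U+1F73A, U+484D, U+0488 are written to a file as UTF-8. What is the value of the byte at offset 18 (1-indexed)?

1-indexed offset 18 is 0-indexed offset 17.
U+1D700 → 4-byte form F0 9D 9C 80 at offsets 0–3.
U+03A8 → 2-byte form CE A8 at offsets 4–5.
U+0062 → 1-byte form 62 at offsets 6–6.
U+06F3 → 2-byte form DB B3 at offsets 7–8.
U+1F73A → 4-byte form F0 9F 9C BA at offsets 9–12.
U+484D → 3-byte form E4 A1 8D at offsets 13–15.
U+0488 → 2-byte form D2 88 at offsets 16–17.
Offset 17 falls in char 7's range; it's byte 2 of D2 88 = 0x88.

0x88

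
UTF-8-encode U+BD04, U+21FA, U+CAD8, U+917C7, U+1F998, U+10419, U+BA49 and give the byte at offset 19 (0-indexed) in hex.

U+BD04 → 3-byte form EB B4 84 at offsets 0–2.
U+21FA → 3-byte form E2 87 BA at offsets 3–5.
U+CAD8 → 3-byte form EC AB 98 at offsets 6–8.
U+917C7 → 4-byte form F2 91 9F 87 at offsets 9–12.
U+1F998 → 4-byte form F0 9F A6 98 at offsets 13–16.
U+10419 → 4-byte form F0 90 90 99 at offsets 17–20.
Offset 19 falls in char 6's range; it's byte 3 of F0 90 90 99 = 0x90.

0x90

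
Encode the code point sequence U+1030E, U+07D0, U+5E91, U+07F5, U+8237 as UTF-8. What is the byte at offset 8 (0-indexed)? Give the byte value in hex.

U+1030E → 4-byte form F0 90 8C 8E at offsets 0–3.
U+07D0 → 2-byte form DF 90 at offsets 4–5.
U+5E91 → 3-byte form E5 BA 91 at offsets 6–8.
Offset 8 falls in char 3's range; it's byte 3 of E5 BA 91 = 0x91.

0x91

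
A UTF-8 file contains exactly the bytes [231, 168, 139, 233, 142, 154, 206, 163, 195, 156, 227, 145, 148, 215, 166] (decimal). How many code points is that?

Byte at offset 0: 0xE7 = 11100111 → 3-byte char (#1). Advance 3.
Byte at offset 3: 0xE9 = 11101001 → 3-byte char (#2). Advance 3.
Byte at offset 6: 0xCE = 11001110 → 2-byte char (#3). Advance 2.
Byte at offset 8: 0xC3 = 11000011 → 2-byte char (#4). Advance 2.
Byte at offset 10: 0xE3 = 11100011 → 3-byte char (#5). Advance 3.
Byte at offset 13: 0xD7 = 11010111 → 2-byte char (#6). Advance 2.
Reached end at offset 15 after 6 code points.

6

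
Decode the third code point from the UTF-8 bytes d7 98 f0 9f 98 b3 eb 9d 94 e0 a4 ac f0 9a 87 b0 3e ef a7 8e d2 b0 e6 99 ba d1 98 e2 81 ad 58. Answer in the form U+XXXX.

U+B754

Offset 0: leading byte 0xD7 = 11010111 → 2-byte char #1 = D7 98.
Offset 2: leading byte 0xF0 = 11110000 → 4-byte char #2 = F0 9F 98 B3.
Offset 6: leading byte 0xEB = 11101011 → 3-byte char #3 = EB 9D 94.
Leading byte 0xEB = 11101011 matches 1110xxxx → 3-byte sequence.
Byte 1: 0xEB = 11101011, payload 1011 (4 bits).
Byte 2: 0x9D = 10011101 (10xxxxxx ✓), payload 011101.
Byte 3: 0x94 = 10010100 (10xxxxxx ✓), payload 010100.
Concatenate: 1011011101010100 = 0xB754 (16 bits → U+B754).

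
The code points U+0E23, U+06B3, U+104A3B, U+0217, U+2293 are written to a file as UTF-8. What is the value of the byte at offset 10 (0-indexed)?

U+0E23 → 3-byte form E0 B8 A3 at offsets 0–2.
U+06B3 → 2-byte form DA B3 at offsets 3–4.
U+104A3B → 4-byte form F4 84 A8 BB at offsets 5–8.
U+0217 → 2-byte form C8 97 at offsets 9–10.
Offset 10 falls in char 4's range; it's byte 2 of C8 97 = 0x97.

0x97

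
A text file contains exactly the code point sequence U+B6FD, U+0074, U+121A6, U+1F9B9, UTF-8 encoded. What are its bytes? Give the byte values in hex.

U+B6FD: 3-byte form → EB 9B BD.
U+0074: 1-byte form → 74.
U+121A6: 4-byte form → F0 92 86 A6.
U+1F9B9: 4-byte form → F0 9F A6 B9.
Concatenated (12 bytes): EB 9B BD 74 F0 92 86 A6 F0 9F A6 B9.

EB 9B BD 74 F0 92 86 A6 F0 9F A6 B9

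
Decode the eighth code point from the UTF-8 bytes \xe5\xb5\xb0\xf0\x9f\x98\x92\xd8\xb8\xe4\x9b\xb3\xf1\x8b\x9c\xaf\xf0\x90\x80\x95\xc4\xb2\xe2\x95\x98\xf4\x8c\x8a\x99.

U+2558

Offset 0: leading byte 0xE5 = 11100101 → 3-byte char #1 = E5 B5 B0.
Offset 3: leading byte 0xF0 = 11110000 → 4-byte char #2 = F0 9F 98 92.
Offset 7: leading byte 0xD8 = 11011000 → 2-byte char #3 = D8 B8.
Offset 9: leading byte 0xE4 = 11100100 → 3-byte char #4 = E4 9B B3.
Offset 12: leading byte 0xF1 = 11110001 → 4-byte char #5 = F1 8B 9C AF.
Offset 16: leading byte 0xF0 = 11110000 → 4-byte char #6 = F0 90 80 95.
Offset 20: leading byte 0xC4 = 11000100 → 2-byte char #7 = C4 B2.
Offset 22: leading byte 0xE2 = 11100010 → 3-byte char #8 = E2 95 98.
Leading byte 0xE2 = 11100010 matches 1110xxxx → 3-byte sequence.
Byte 1: 0xE2 = 11100010, payload 0010 (4 bits).
Byte 2: 0x95 = 10010101 (10xxxxxx ✓), payload 010101.
Byte 3: 0x98 = 10011000 (10xxxxxx ✓), payload 011000.
Concatenate: 0010010101011000 = 0x2558 (16 bits → U+2558).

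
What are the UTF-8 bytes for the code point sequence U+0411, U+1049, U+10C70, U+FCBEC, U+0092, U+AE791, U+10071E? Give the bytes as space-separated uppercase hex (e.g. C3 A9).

U+0411: 2-byte form → D0 91.
U+1049: 3-byte form → E1 81 89.
U+10C70: 4-byte form → F0 90 B1 B0.
U+FCBEC: 4-byte form → F3 BC AF AC.
U+0092: 2-byte form → C2 92.
U+AE791: 4-byte form → F2 AE 9E 91.
U+10071E: 4-byte form → F4 80 9C 9E.
Concatenated (23 bytes): D0 91 E1 81 89 F0 90 B1 B0 F3 BC AF AC C2 92 F2 AE 9E 91 F4 80 9C 9E.

D0 91 E1 81 89 F0 90 B1 B0 F3 BC AF AC C2 92 F2 AE 9E 91 F4 80 9C 9E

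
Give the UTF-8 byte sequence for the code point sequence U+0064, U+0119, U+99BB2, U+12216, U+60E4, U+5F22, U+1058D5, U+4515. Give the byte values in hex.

U+0064: 1-byte form → 64.
U+0119: 2-byte form → C4 99.
U+99BB2: 4-byte form → F2 99 AE B2.
U+12216: 4-byte form → F0 92 88 96.
U+60E4: 3-byte form → E6 83 A4.
U+5F22: 3-byte form → E5 BC A2.
U+1058D5: 4-byte form → F4 85 A3 95.
U+4515: 3-byte form → E4 94 95.
Concatenated (24 bytes): 64 C4 99 F2 99 AE B2 F0 92 88 96 E6 83 A4 E5 BC A2 F4 85 A3 95 E4 94 95.

64 C4 99 F2 99 AE B2 F0 92 88 96 E6 83 A4 E5 BC A2 F4 85 A3 95 E4 94 95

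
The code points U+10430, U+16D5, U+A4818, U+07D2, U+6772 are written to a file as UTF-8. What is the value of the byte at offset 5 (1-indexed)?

0xE1

1-indexed offset 5 is 0-indexed offset 4.
U+10430 → 4-byte form F0 90 90 B0 at offsets 0–3.
U+16D5 → 3-byte form E1 9B 95 at offsets 4–6.
Offset 4 falls in char 2's range; it's byte 1 of E1 9B 95 = 0xE1.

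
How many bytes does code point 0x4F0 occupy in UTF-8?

U+04F0 = 0x4F0. UTF-8 uses 1 byte below 0x80, 2 below 0x800, 3 below 0x10000, 4 up to 0x10FFFF. 0x4F0 is in U+0080–U+07FF → 2 bytes.

2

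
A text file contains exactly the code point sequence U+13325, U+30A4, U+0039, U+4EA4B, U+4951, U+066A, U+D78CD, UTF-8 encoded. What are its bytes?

U+13325: 4-byte form → F0 93 8C A5.
U+30A4: 3-byte form → E3 82 A4.
U+0039: 1-byte form → 39.
U+4EA4B: 4-byte form → F1 8E A9 8B.
U+4951: 3-byte form → E4 A5 91.
U+066A: 2-byte form → D9 AA.
U+D78CD: 4-byte form → F3 97 A3 8D.
Concatenated (21 bytes): F0 93 8C A5 E3 82 A4 39 F1 8E A9 8B E4 A5 91 D9 AA F3 97 A3 8D.

F0 93 8C A5 E3 82 A4 39 F1 8E A9 8B E4 A5 91 D9 AA F3 97 A3 8D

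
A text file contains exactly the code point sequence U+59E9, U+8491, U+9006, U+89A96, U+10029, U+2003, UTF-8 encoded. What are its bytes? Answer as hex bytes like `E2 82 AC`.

E5 A7 A9 E8 92 91 E9 80 86 F2 89 AA 96 F0 90 80 A9 E2 80 83

U+59E9: 3-byte form → E5 A7 A9.
U+8491: 3-byte form → E8 92 91.
U+9006: 3-byte form → E9 80 86.
U+89A96: 4-byte form → F2 89 AA 96.
U+10029: 4-byte form → F0 90 80 A9.
U+2003: 3-byte form → E2 80 83.
Concatenated (20 bytes): E5 A7 A9 E8 92 91 E9 80 86 F2 89 AA 96 F0 90 80 A9 E2 80 83.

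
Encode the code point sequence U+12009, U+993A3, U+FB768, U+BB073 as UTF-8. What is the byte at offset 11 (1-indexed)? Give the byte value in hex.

1-indexed offset 11 is 0-indexed offset 10.
U+12009 → 4-byte form F0 92 80 89 at offsets 0–3.
U+993A3 → 4-byte form F2 99 8E A3 at offsets 4–7.
U+FB768 → 4-byte form F3 BB 9D A8 at offsets 8–11.
Offset 10 falls in char 3's range; it's byte 3 of F3 BB 9D A8 = 0x9D.

0x9D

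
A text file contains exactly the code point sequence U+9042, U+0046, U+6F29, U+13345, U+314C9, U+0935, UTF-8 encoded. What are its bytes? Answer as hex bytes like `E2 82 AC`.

E9 81 82 46 E6 BC A9 F0 93 8D 85 F0 B1 93 89 E0 A4 B5

U+9042: 3-byte form → E9 81 82.
U+0046: 1-byte form → 46.
U+6F29: 3-byte form → E6 BC A9.
U+13345: 4-byte form → F0 93 8D 85.
U+314C9: 4-byte form → F0 B1 93 89.
U+0935: 3-byte form → E0 A4 B5.
Concatenated (18 bytes): E9 81 82 46 E6 BC A9 F0 93 8D 85 F0 B1 93 89 E0 A4 B5.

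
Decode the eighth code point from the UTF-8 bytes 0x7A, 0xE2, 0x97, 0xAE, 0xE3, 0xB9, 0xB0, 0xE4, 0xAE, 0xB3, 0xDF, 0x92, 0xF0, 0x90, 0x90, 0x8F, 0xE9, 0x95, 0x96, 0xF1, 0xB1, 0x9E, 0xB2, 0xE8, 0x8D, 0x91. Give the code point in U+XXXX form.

U+717B2

Offset 0: leading byte 0x7A = 01111010 → 1-byte char #1 = 7A.
Offset 1: leading byte 0xE2 = 11100010 → 3-byte char #2 = E2 97 AE.
Offset 4: leading byte 0xE3 = 11100011 → 3-byte char #3 = E3 B9 B0.
Offset 7: leading byte 0xE4 = 11100100 → 3-byte char #4 = E4 AE B3.
Offset 10: leading byte 0xDF = 11011111 → 2-byte char #5 = DF 92.
Offset 12: leading byte 0xF0 = 11110000 → 4-byte char #6 = F0 90 90 8F.
Offset 16: leading byte 0xE9 = 11101001 → 3-byte char #7 = E9 95 96.
Offset 19: leading byte 0xF1 = 11110001 → 4-byte char #8 = F1 B1 9E B2.
Leading byte 0xF1 = 11110001 matches 11110xxx → 4-byte sequence.
Byte 1: 0xF1 = 11110001, payload 001 (3 bits).
Byte 2: 0xB1 = 10110001 (10xxxxxx ✓), payload 110001.
Byte 3: 0x9E = 10011110 (10xxxxxx ✓), payload 011110.
Byte 4: 0xB2 = 10110010 (10xxxxxx ✓), payload 110010.
Concatenate: 001110001011110110010 = 0x717B2 (21 bits → U+717B2).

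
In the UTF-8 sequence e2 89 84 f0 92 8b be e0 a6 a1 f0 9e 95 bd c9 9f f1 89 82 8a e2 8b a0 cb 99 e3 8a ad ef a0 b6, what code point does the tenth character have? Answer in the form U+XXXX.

U+F836

Offset 0: leading byte 0xE2 = 11100010 → 3-byte char #1 = E2 89 84.
Offset 3: leading byte 0xF0 = 11110000 → 4-byte char #2 = F0 92 8B BE.
Offset 7: leading byte 0xE0 = 11100000 → 3-byte char #3 = E0 A6 A1.
Offset 10: leading byte 0xF0 = 11110000 → 4-byte char #4 = F0 9E 95 BD.
Offset 14: leading byte 0xC9 = 11001001 → 2-byte char #5 = C9 9F.
Offset 16: leading byte 0xF1 = 11110001 → 4-byte char #6 = F1 89 82 8A.
Offset 20: leading byte 0xE2 = 11100010 → 3-byte char #7 = E2 8B A0.
Offset 23: leading byte 0xCB = 11001011 → 2-byte char #8 = CB 99.
Offset 25: leading byte 0xE3 = 11100011 → 3-byte char #9 = E3 8A AD.
Offset 28: leading byte 0xEF = 11101111 → 3-byte char #10 = EF A0 B6.
Leading byte 0xEF = 11101111 matches 1110xxxx → 3-byte sequence.
Byte 1: 0xEF = 11101111, payload 1111 (4 bits).
Byte 2: 0xA0 = 10100000 (10xxxxxx ✓), payload 100000.
Byte 3: 0xB6 = 10110110 (10xxxxxx ✓), payload 110110.
Concatenate: 1111100000110110 = 0xF836 (16 bits → U+F836).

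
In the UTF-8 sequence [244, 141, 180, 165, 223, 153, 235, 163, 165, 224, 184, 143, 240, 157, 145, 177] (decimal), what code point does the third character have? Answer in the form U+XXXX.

U+B8E5

Offset 0: leading byte 0xF4 = 11110100 → 4-byte char #1 = F4 8D B4 A5.
Offset 4: leading byte 0xDF = 11011111 → 2-byte char #2 = DF 99.
Offset 6: leading byte 0xEB = 11101011 → 3-byte char #3 = EB A3 A5.
Leading byte 0xEB = 11101011 matches 1110xxxx → 3-byte sequence.
Byte 1: 0xEB = 11101011, payload 1011 (4 bits).
Byte 2: 0xA3 = 10100011 (10xxxxxx ✓), payload 100011.
Byte 3: 0xA5 = 10100101 (10xxxxxx ✓), payload 100101.
Concatenate: 1011100011100101 = 0xB8E5 (16 bits → U+B8E5).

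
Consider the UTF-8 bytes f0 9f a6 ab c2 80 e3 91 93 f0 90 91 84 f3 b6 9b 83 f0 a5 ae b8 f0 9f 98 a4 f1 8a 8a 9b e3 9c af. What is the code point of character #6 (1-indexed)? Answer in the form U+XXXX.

U+25BB8

Offset 0: leading byte 0xF0 = 11110000 → 4-byte char #1 = F0 9F A6 AB.
Offset 4: leading byte 0xC2 = 11000010 → 2-byte char #2 = C2 80.
Offset 6: leading byte 0xE3 = 11100011 → 3-byte char #3 = E3 91 93.
Offset 9: leading byte 0xF0 = 11110000 → 4-byte char #4 = F0 90 91 84.
Offset 13: leading byte 0xF3 = 11110011 → 4-byte char #5 = F3 B6 9B 83.
Offset 17: leading byte 0xF0 = 11110000 → 4-byte char #6 = F0 A5 AE B8.
Leading byte 0xF0 = 11110000 matches 11110xxx → 4-byte sequence.
Byte 1: 0xF0 = 11110000, payload 000 (3 bits).
Byte 2: 0xA5 = 10100101 (10xxxxxx ✓), payload 100101.
Byte 3: 0xAE = 10101110 (10xxxxxx ✓), payload 101110.
Byte 4: 0xB8 = 10111000 (10xxxxxx ✓), payload 111000.
Concatenate: 000100101101110111000 = 0x25BB8 (21 bits → U+25BB8).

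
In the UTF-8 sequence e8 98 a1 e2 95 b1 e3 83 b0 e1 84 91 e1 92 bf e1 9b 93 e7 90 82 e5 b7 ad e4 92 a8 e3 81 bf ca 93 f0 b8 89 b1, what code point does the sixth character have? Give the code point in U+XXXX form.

U+16D3

Offset 0: leading byte 0xE8 = 11101000 → 3-byte char #1 = E8 98 A1.
Offset 3: leading byte 0xE2 = 11100010 → 3-byte char #2 = E2 95 B1.
Offset 6: leading byte 0xE3 = 11100011 → 3-byte char #3 = E3 83 B0.
Offset 9: leading byte 0xE1 = 11100001 → 3-byte char #4 = E1 84 91.
Offset 12: leading byte 0xE1 = 11100001 → 3-byte char #5 = E1 92 BF.
Offset 15: leading byte 0xE1 = 11100001 → 3-byte char #6 = E1 9B 93.
Leading byte 0xE1 = 11100001 matches 1110xxxx → 3-byte sequence.
Byte 1: 0xE1 = 11100001, payload 0001 (4 bits).
Byte 2: 0x9B = 10011011 (10xxxxxx ✓), payload 011011.
Byte 3: 0x93 = 10010011 (10xxxxxx ✓), payload 010011.
Concatenate: 0001011011010011 = 0x16D3 (16 bits → U+16D3).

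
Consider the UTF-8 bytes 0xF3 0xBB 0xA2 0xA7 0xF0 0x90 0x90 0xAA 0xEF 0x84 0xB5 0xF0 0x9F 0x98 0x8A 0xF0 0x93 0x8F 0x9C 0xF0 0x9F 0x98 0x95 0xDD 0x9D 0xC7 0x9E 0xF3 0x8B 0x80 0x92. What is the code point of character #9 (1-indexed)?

U+CB012

Offset 0: leading byte 0xF3 = 11110011 → 4-byte char #1 = F3 BB A2 A7.
Offset 4: leading byte 0xF0 = 11110000 → 4-byte char #2 = F0 90 90 AA.
Offset 8: leading byte 0xEF = 11101111 → 3-byte char #3 = EF 84 B5.
Offset 11: leading byte 0xF0 = 11110000 → 4-byte char #4 = F0 9F 98 8A.
Offset 15: leading byte 0xF0 = 11110000 → 4-byte char #5 = F0 93 8F 9C.
Offset 19: leading byte 0xF0 = 11110000 → 4-byte char #6 = F0 9F 98 95.
Offset 23: leading byte 0xDD = 11011101 → 2-byte char #7 = DD 9D.
Offset 25: leading byte 0xC7 = 11000111 → 2-byte char #8 = C7 9E.
Offset 27: leading byte 0xF3 = 11110011 → 4-byte char #9 = F3 8B 80 92.
Leading byte 0xF3 = 11110011 matches 11110xxx → 4-byte sequence.
Byte 1: 0xF3 = 11110011, payload 011 (3 bits).
Byte 2: 0x8B = 10001011 (10xxxxxx ✓), payload 001011.
Byte 3: 0x80 = 10000000 (10xxxxxx ✓), payload 000000.
Byte 4: 0x92 = 10010010 (10xxxxxx ✓), payload 010010.
Concatenate: 011001011000000010010 = 0xCB012 (21 bits → U+CB012).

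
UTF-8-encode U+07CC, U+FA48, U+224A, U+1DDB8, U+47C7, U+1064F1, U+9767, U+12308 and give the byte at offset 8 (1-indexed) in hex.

0x8A

1-indexed offset 8 is 0-indexed offset 7.
U+07CC → 2-byte form DF 8C at offsets 0–1.
U+FA48 → 3-byte form EF A9 88 at offsets 2–4.
U+224A → 3-byte form E2 89 8A at offsets 5–7.
Offset 7 falls in char 3's range; it's byte 3 of E2 89 8A = 0x8A.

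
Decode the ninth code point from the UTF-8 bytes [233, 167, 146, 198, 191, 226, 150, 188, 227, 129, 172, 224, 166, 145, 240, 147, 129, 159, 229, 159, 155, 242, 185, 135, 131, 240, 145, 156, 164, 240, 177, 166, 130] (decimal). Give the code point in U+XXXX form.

U+11724

Offset 0: leading byte 0xE9 = 11101001 → 3-byte char #1 = E9 A7 92.
Offset 3: leading byte 0xC6 = 11000110 → 2-byte char #2 = C6 BF.
Offset 5: leading byte 0xE2 = 11100010 → 3-byte char #3 = E2 96 BC.
Offset 8: leading byte 0xE3 = 11100011 → 3-byte char #4 = E3 81 AC.
Offset 11: leading byte 0xE0 = 11100000 → 3-byte char #5 = E0 A6 91.
Offset 14: leading byte 0xF0 = 11110000 → 4-byte char #6 = F0 93 81 9F.
Offset 18: leading byte 0xE5 = 11100101 → 3-byte char #7 = E5 9F 9B.
Offset 21: leading byte 0xF2 = 11110010 → 4-byte char #8 = F2 B9 87 83.
Offset 25: leading byte 0xF0 = 11110000 → 4-byte char #9 = F0 91 9C A4.
Leading byte 0xF0 = 11110000 matches 11110xxx → 4-byte sequence.
Byte 1: 0xF0 = 11110000, payload 000 (3 bits).
Byte 2: 0x91 = 10010001 (10xxxxxx ✓), payload 010001.
Byte 3: 0x9C = 10011100 (10xxxxxx ✓), payload 011100.
Byte 4: 0xA4 = 10100100 (10xxxxxx ✓), payload 100100.
Concatenate: 000010001011100100100 = 0x11724 (21 bits → U+11724).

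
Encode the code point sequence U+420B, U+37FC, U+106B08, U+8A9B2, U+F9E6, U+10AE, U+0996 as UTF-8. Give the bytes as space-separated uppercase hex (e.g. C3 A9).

E4 88 8B E3 9F BC F4 86 AC 88 F2 8A A6 B2 EF A7 A6 E1 82 AE E0 A6 96

U+420B: 3-byte form → E4 88 8B.
U+37FC: 3-byte form → E3 9F BC.
U+106B08: 4-byte form → F4 86 AC 88.
U+8A9B2: 4-byte form → F2 8A A6 B2.
U+F9E6: 3-byte form → EF A7 A6.
U+10AE: 3-byte form → E1 82 AE.
U+0996: 3-byte form → E0 A6 96.
Concatenated (23 bytes): E4 88 8B E3 9F BC F4 86 AC 88 F2 8A A6 B2 EF A7 A6 E1 82 AE E0 A6 96.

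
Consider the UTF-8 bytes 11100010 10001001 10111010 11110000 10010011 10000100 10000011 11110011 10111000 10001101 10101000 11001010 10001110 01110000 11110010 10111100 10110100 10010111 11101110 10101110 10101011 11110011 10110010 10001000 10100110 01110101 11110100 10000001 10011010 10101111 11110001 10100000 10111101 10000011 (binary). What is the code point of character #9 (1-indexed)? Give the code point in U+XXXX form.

Offset 0: leading byte 0xE2 = 11100010 → 3-byte char #1 = E2 89 BA.
Offset 3: leading byte 0xF0 = 11110000 → 4-byte char #2 = F0 93 84 83.
Offset 7: leading byte 0xF3 = 11110011 → 4-byte char #3 = F3 B8 8D A8.
Offset 11: leading byte 0xCA = 11001010 → 2-byte char #4 = CA 8E.
Offset 13: leading byte 0x70 = 01110000 → 1-byte char #5 = 70.
Offset 14: leading byte 0xF2 = 11110010 → 4-byte char #6 = F2 BC B4 97.
Offset 18: leading byte 0xEE = 11101110 → 3-byte char #7 = EE AE AB.
Offset 21: leading byte 0xF3 = 11110011 → 4-byte char #8 = F3 B2 88 A6.
Offset 25: leading byte 0x75 = 01110101 → 1-byte char #9 = 75.
Leading byte 0x75 = 01110101 matches 0xxxxxxx → 1-byte sequence.
Byte 1: 0x75 = 01110101, payload 1110101 (7 bits).
Concatenate: 1110101 = 0x75 (7 bits → U+0075).

U+0075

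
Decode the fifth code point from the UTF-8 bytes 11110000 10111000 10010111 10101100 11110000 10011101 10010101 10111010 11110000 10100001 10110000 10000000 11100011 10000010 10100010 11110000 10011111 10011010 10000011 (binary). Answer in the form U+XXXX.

Offset 0: leading byte 0xF0 = 11110000 → 4-byte char #1 = F0 B8 97 AC.
Offset 4: leading byte 0xF0 = 11110000 → 4-byte char #2 = F0 9D 95 BA.
Offset 8: leading byte 0xF0 = 11110000 → 4-byte char #3 = F0 A1 B0 80.
Offset 12: leading byte 0xE3 = 11100011 → 3-byte char #4 = E3 82 A2.
Offset 15: leading byte 0xF0 = 11110000 → 4-byte char #5 = F0 9F 9A 83.
Leading byte 0xF0 = 11110000 matches 11110xxx → 4-byte sequence.
Byte 1: 0xF0 = 11110000, payload 000 (3 bits).
Byte 2: 0x9F = 10011111 (10xxxxxx ✓), payload 011111.
Byte 3: 0x9A = 10011010 (10xxxxxx ✓), payload 011010.
Byte 4: 0x83 = 10000011 (10xxxxxx ✓), payload 000011.
Concatenate: 000011111011010000011 = 0x1F683 (21 bits → U+1F683).

U+1F683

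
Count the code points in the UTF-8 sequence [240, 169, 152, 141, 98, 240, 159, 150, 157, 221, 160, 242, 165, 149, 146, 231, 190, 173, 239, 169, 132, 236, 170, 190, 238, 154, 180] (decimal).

9

Byte at offset 0: 0xF0 = 11110000 → 4-byte char (#1). Advance 4.
Byte at offset 4: 0x62 = 01100010 → 1-byte char (#2). Advance 1.
Byte at offset 5: 0xF0 = 11110000 → 4-byte char (#3). Advance 4.
Byte at offset 9: 0xDD = 11011101 → 2-byte char (#4). Advance 2.
Byte at offset 11: 0xF2 = 11110010 → 4-byte char (#5). Advance 4.
Byte at offset 15: 0xE7 = 11100111 → 3-byte char (#6). Advance 3.
Byte at offset 18: 0xEF = 11101111 → 3-byte char (#7). Advance 3.
Byte at offset 21: 0xEC = 11101100 → 3-byte char (#8). Advance 3.
Byte at offset 24: 0xEE = 11101110 → 3-byte char (#9). Advance 3.
Reached end at offset 27 after 9 code points.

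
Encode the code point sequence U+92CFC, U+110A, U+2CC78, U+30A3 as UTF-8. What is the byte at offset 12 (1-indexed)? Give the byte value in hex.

1-indexed offset 12 is 0-indexed offset 11.
U+92CFC → 4-byte form F2 92 B3 BC at offsets 0–3.
U+110A → 3-byte form E1 84 8A at offsets 4–6.
U+2CC78 → 4-byte form F0 AC B1 B8 at offsets 7–10.
U+30A3 → 3-byte form E3 82 A3 at offsets 11–13.
Offset 11 falls in char 4's range; it's byte 1 of E3 82 A3 = 0xE3.

0xE3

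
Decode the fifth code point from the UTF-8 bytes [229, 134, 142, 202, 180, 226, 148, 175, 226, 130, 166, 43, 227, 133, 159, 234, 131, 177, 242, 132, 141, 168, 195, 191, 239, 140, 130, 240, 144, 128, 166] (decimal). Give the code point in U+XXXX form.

Offset 0: leading byte 0xE5 = 11100101 → 3-byte char #1 = E5 86 8E.
Offset 3: leading byte 0xCA = 11001010 → 2-byte char #2 = CA B4.
Offset 5: leading byte 0xE2 = 11100010 → 3-byte char #3 = E2 94 AF.
Offset 8: leading byte 0xE2 = 11100010 → 3-byte char #4 = E2 82 A6.
Offset 11: leading byte 0x2B = 00101011 → 1-byte char #5 = 2B.
Leading byte 0x2B = 00101011 matches 0xxxxxxx → 1-byte sequence.
Byte 1: 0x2B = 00101011, payload 0101011 (7 bits).
Concatenate: 0101011 = 0x2B (7 bits → U+002B).

U+002B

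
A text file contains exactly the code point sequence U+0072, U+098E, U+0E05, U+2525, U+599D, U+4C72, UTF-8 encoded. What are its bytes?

72 E0 A6 8E E0 B8 85 E2 94 A5 E5 A6 9D E4 B1 B2

U+0072: 1-byte form → 72.
U+098E: 3-byte form → E0 A6 8E.
U+0E05: 3-byte form → E0 B8 85.
U+2525: 3-byte form → E2 94 A5.
U+599D: 3-byte form → E5 A6 9D.
U+4C72: 3-byte form → E4 B1 B2.
Concatenated (16 bytes): 72 E0 A6 8E E0 B8 85 E2 94 A5 E5 A6 9D E4 B1 B2.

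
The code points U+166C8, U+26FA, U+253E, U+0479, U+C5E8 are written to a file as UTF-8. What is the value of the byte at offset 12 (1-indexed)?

1-indexed offset 12 is 0-indexed offset 11.
U+166C8 → 4-byte form F0 96 9B 88 at offsets 0–3.
U+26FA → 3-byte form E2 9B BA at offsets 4–6.
U+253E → 3-byte form E2 94 BE at offsets 7–9.
U+0479 → 2-byte form D1 B9 at offsets 10–11.
Offset 11 falls in char 4's range; it's byte 2 of D1 B9 = 0xB9.

0xB9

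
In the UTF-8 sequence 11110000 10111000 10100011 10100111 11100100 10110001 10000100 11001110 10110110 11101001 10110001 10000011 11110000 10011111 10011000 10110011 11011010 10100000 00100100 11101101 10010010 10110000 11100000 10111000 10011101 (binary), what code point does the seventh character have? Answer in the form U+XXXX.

U+0024

Offset 0: leading byte 0xF0 = 11110000 → 4-byte char #1 = F0 B8 A3 A7.
Offset 4: leading byte 0xE4 = 11100100 → 3-byte char #2 = E4 B1 84.
Offset 7: leading byte 0xCE = 11001110 → 2-byte char #3 = CE B6.
Offset 9: leading byte 0xE9 = 11101001 → 3-byte char #4 = E9 B1 83.
Offset 12: leading byte 0xF0 = 11110000 → 4-byte char #5 = F0 9F 98 B3.
Offset 16: leading byte 0xDA = 11011010 → 2-byte char #6 = DA A0.
Offset 18: leading byte 0x24 = 00100100 → 1-byte char #7 = 24.
Leading byte 0x24 = 00100100 matches 0xxxxxxx → 1-byte sequence.
Byte 1: 0x24 = 00100100, payload 0100100 (7 bits).
Concatenate: 0100100 = 0x24 (7 bits → U+0024).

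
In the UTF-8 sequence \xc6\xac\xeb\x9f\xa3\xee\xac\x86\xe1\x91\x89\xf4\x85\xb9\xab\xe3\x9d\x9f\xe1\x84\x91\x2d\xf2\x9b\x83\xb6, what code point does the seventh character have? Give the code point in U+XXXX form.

Offset 0: leading byte 0xC6 = 11000110 → 2-byte char #1 = C6 AC.
Offset 2: leading byte 0xEB = 11101011 → 3-byte char #2 = EB 9F A3.
Offset 5: leading byte 0xEE = 11101110 → 3-byte char #3 = EE AC 86.
Offset 8: leading byte 0xE1 = 11100001 → 3-byte char #4 = E1 91 89.
Offset 11: leading byte 0xF4 = 11110100 → 4-byte char #5 = F4 85 B9 AB.
Offset 15: leading byte 0xE3 = 11100011 → 3-byte char #6 = E3 9D 9F.
Offset 18: leading byte 0xE1 = 11100001 → 3-byte char #7 = E1 84 91.
Leading byte 0xE1 = 11100001 matches 1110xxxx → 3-byte sequence.
Byte 1: 0xE1 = 11100001, payload 0001 (4 bits).
Byte 2: 0x84 = 10000100 (10xxxxxx ✓), payload 000100.
Byte 3: 0x91 = 10010001 (10xxxxxx ✓), payload 010001.
Concatenate: 0001000100010001 = 0x1111 (16 bits → U+1111).

U+1111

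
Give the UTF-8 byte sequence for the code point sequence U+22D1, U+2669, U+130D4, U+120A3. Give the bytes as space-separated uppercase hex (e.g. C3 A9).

U+22D1: 3-byte form → E2 8B 91.
U+2669: 3-byte form → E2 99 A9.
U+130D4: 4-byte form → F0 93 83 94.
U+120A3: 4-byte form → F0 92 82 A3.
Concatenated (14 bytes): E2 8B 91 E2 99 A9 F0 93 83 94 F0 92 82 A3.

E2 8B 91 E2 99 A9 F0 93 83 94 F0 92 82 A3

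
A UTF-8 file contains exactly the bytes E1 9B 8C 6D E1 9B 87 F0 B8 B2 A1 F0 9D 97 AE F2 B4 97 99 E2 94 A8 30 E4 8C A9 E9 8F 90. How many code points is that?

10

Byte at offset 0: 0xE1 = 11100001 → 3-byte char (#1). Advance 3.
Byte at offset 3: 0x6D = 01101101 → 1-byte char (#2). Advance 1.
Byte at offset 4: 0xE1 = 11100001 → 3-byte char (#3). Advance 3.
Byte at offset 7: 0xF0 = 11110000 → 4-byte char (#4). Advance 4.
Byte at offset 11: 0xF0 = 11110000 → 4-byte char (#5). Advance 4.
Byte at offset 15: 0xF2 = 11110010 → 4-byte char (#6). Advance 4.
Byte at offset 19: 0xE2 = 11100010 → 3-byte char (#7). Advance 3.
Byte at offset 22: 0x30 = 00110000 → 1-byte char (#8). Advance 1.
Byte at offset 23: 0xE4 = 11100100 → 3-byte char (#9). Advance 3.
Byte at offset 26: 0xE9 = 11101001 → 3-byte char (#10). Advance 3.
Reached end at offset 29 after 10 code points.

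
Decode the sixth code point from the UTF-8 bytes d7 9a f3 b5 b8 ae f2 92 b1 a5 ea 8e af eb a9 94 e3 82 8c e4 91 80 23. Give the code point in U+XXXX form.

Offset 0: leading byte 0xD7 = 11010111 → 2-byte char #1 = D7 9A.
Offset 2: leading byte 0xF3 = 11110011 → 4-byte char #2 = F3 B5 B8 AE.
Offset 6: leading byte 0xF2 = 11110010 → 4-byte char #3 = F2 92 B1 A5.
Offset 10: leading byte 0xEA = 11101010 → 3-byte char #4 = EA 8E AF.
Offset 13: leading byte 0xEB = 11101011 → 3-byte char #5 = EB A9 94.
Offset 16: leading byte 0xE3 = 11100011 → 3-byte char #6 = E3 82 8C.
Leading byte 0xE3 = 11100011 matches 1110xxxx → 3-byte sequence.
Byte 1: 0xE3 = 11100011, payload 0011 (4 bits).
Byte 2: 0x82 = 10000010 (10xxxxxx ✓), payload 000010.
Byte 3: 0x8C = 10001100 (10xxxxxx ✓), payload 001100.
Concatenate: 0011000010001100 = 0x308C (16 bits → U+308C).

U+308C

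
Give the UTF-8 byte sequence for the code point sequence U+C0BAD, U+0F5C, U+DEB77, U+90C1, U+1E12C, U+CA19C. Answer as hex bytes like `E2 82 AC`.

F3 80 AE AD E0 BD 9C F3 9E AD B7 E9 83 81 F0 9E 84 AC F3 8A 86 9C

U+C0BAD: 4-byte form → F3 80 AE AD.
U+0F5C: 3-byte form → E0 BD 9C.
U+DEB77: 4-byte form → F3 9E AD B7.
U+90C1: 3-byte form → E9 83 81.
U+1E12C: 4-byte form → F0 9E 84 AC.
U+CA19C: 4-byte form → F3 8A 86 9C.
Concatenated (22 bytes): F3 80 AE AD E0 BD 9C F3 9E AD B7 E9 83 81 F0 9E 84 AC F3 8A 86 9C.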